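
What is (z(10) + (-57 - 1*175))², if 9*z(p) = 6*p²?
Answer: 246016/9 ≈ 27335.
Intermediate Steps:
z(p) = 2*p²/3 (z(p) = (6*p²)/9 = 2*p²/3)
(z(10) + (-57 - 1*175))² = ((⅔)*10² + (-57 - 1*175))² = ((⅔)*100 + (-57 - 175))² = (200/3 - 232)² = (-496/3)² = 246016/9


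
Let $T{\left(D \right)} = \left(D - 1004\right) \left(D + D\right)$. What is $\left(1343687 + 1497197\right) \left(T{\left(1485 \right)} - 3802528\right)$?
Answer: $-6744139298872$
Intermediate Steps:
$T{\left(D \right)} = 2 D \left(-1004 + D\right)$ ($T{\left(D \right)} = \left(-1004 + D\right) 2 D = 2 D \left(-1004 + D\right)$)
$\left(1343687 + 1497197\right) \left(T{\left(1485 \right)} - 3802528\right) = \left(1343687 + 1497197\right) \left(2 \cdot 1485 \left(-1004 + 1485\right) - 3802528\right) = 2840884 \left(2 \cdot 1485 \cdot 481 - 3802528\right) = 2840884 \left(1428570 - 3802528\right) = 2840884 \left(-2373958\right) = -6744139298872$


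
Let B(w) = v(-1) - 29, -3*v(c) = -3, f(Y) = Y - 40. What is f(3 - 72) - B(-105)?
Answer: -81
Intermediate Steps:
f(Y) = -40 + Y
v(c) = 1 (v(c) = -1/3*(-3) = 1)
B(w) = -28 (B(w) = 1 - 29 = -28)
f(3 - 72) - B(-105) = (-40 + (3 - 72)) - 1*(-28) = (-40 - 69) + 28 = -109 + 28 = -81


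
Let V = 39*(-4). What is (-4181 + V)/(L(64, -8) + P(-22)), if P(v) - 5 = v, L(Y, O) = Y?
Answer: -4337/47 ≈ -92.277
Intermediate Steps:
P(v) = 5 + v
V = -156
(-4181 + V)/(L(64, -8) + P(-22)) = (-4181 - 156)/(64 + (5 - 22)) = -4337/(64 - 17) = -4337/47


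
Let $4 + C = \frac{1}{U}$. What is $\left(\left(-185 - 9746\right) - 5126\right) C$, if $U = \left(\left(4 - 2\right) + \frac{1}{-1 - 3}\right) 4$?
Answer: $58077$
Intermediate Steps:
$U = 7$ ($U = \left(2 + \frac{1}{-4}\right) 4 = \left(2 - \frac{1}{4}\right) 4 = \frac{7}{4} \cdot 4 = 7$)
$C = - \frac{27}{7}$ ($C = -4 + \frac{1}{7} = - \frac{27}{7} \approx -3.8571$)
$\left(\left(-185 - 9746\right) - 5126\right) C = \left(\left(-185 - 9746\right) - 5126\right) \left(- \frac{27}{7}\right) = \left(-9931 - 5126\right) \left(- \frac{27}{7}\right) = \left(-15057\right) \left(- \frac{27}{7}\right) = 58077$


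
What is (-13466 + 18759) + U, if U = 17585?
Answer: 22878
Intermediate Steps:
(-13466 + 18759) + U = (-13466 + 18759) + 17585 = 5293 + 17585 = 22878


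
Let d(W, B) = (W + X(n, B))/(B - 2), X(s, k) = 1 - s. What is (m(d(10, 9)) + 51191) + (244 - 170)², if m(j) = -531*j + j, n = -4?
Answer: 388719/7 ≈ 55531.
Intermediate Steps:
d(W, B) = (5 + W)/(-2 + B) (d(W, B) = (W + (1 - 1*(-4)))/(B - 2) = (W + (1 + 4))/(-2 + B) = (W + 5)/(-2 + B) = (5 + W)/(-2 + B))
m(j) = -530*j
(m(d(10, 9)) + 51191) + (244 - 170)² = (-530*(5 + 10)/(-2 + 9) + 51191) + (244 - 170)² = (-530*15/7 + 51191) + 74² = (-530*15/7 + 51191) + 5476 = (-7950/7 + 51191) + 5476 = 350387/7 + 5476 = 388719/7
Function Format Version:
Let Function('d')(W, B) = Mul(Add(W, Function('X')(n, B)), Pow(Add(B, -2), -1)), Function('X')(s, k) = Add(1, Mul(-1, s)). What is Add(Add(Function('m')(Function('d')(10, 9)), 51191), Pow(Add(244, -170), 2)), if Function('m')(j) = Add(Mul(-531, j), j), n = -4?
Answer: Rational(388719, 7) ≈ 55531.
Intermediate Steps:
Function('d')(W, B) = Mul(Pow(Add(-2, B), -1), Add(5, W)) (Function('d')(W, B) = Mul(Add(W, Add(1, Mul(-1, -4))), Pow(Add(B, -2), -1)) = Mul(Add(W, Add(1, 4)), Pow(Add(-2, B), -1)) = Mul(Add(W, 5), Pow(Add(-2, B), -1)) = Mul(Add(5, W), Pow(Add(-2, B), -1)) = Mul(Pow(Add(-2, B), -1), Add(5, W)))
Function('m')(j) = Mul(-530, j)
Add(Add(Function('m')(Function('d')(10, 9)), 51191), Pow(Add(244, -170), 2)) = Add(Add(Mul(-530, Mul(Pow(Add(-2, 9), -1), Add(5, 10))), 51191), Pow(Add(244, -170), 2)) = Add(Add(Mul(-530, Mul(Pow(7, -1), 15)), 51191), Pow(74, 2)) = Add(Add(Mul(-530, Mul(Rational(1, 7), 15)), 51191), 5476) = Add(Add(Mul(-530, Rational(15, 7)), 51191), 5476) = Add(Add(Rational(-7950, 7), 51191), 5476) = Add(Rational(350387, 7), 5476) = Rational(388719, 7)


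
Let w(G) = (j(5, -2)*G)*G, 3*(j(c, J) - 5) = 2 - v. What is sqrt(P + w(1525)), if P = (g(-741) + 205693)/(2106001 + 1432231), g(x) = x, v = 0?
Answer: 2*sqrt(5800193896794242046)/1326837 ≈ 3630.2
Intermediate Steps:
j(c, J) = 17/3 (j(c, J) = 5 + (2 - 1*0)/3 = 5 + (2 + 0)/3 = 5 + (1/3)*2 = 5 + 2/3 = 17/3)
w(G) = 17*G**2/3 (w(G) = (17*G/3)*G = 17*G**2/3)
P = 25619/442279 (P = (-741 + 205693)/(2106001 + 1432231) = 204952/3538232 = 204952*(1/3538232) = 25619/442279 ≈ 0.057925)
sqrt(P + w(1525)) = sqrt(25619/442279 + (17/3)*1525**2) = sqrt(25619/442279 + (17/3)*2325625) = sqrt(25619/442279 + 39535625/3) = sqrt(17485776766232/1326837) = 2*sqrt(5800193896794242046)/1326837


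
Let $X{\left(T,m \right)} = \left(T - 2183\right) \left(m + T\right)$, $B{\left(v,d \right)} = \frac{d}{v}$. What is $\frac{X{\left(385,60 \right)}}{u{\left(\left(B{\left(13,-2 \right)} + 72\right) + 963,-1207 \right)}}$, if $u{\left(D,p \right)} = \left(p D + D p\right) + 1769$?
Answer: $\frac{2080286}{6490509} \approx 0.32051$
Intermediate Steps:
$u{\left(D,p \right)} = 1769 + 2 D p$ ($u{\left(D,p \right)} = \left(D p + D p\right) + 1769 = 2 D p + 1769 = 1769 + 2 D p$)
$X{\left(T,m \right)} = \left(-2183 + T\right) \left(T + m\right)$
$\frac{X{\left(385,60 \right)}}{u{\left(\left(B{\left(13,-2 \right)} + 72\right) + 963,-1207 \right)}} = \frac{385^{2} - 840455 - 130980 + 385 \cdot 60}{1769 + 2 \left(\left(- \frac{2}{13} + 72\right) + 963\right) \left(-1207\right)} = \frac{148225 - 840455 - 130980 + 23100}{1769 + 2 \left(\left(\left(-2\right) \frac{1}{13} + 72\right) + 963\right) \left(-1207\right)} = - \frac{800110}{1769 + 2 \left(\left(- \frac{2}{13} + 72\right) + 963\right) \left(-1207\right)} = - \frac{800110}{1769 + 2 \left(\frac{934}{13} + 963\right) \left(-1207\right)} = - \frac{800110}{1769 + 2 \cdot \frac{13453}{13} \left(-1207\right)} = - \frac{800110}{1769 - \frac{32475542}{13}} = - \frac{800110}{- \frac{32452545}{13}} = \left(-800110\right) \left(- \frac{13}{32452545}\right) = \frac{2080286}{6490509}$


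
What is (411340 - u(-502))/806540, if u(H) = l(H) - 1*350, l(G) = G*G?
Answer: 79843/403270 ≈ 0.19799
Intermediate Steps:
l(G) = G**2
u(H) = -350 + H**2 (u(H) = H**2 - 1*350 = H**2 - 350 = -350 + H**2)
(411340 - u(-502))/806540 = (411340 - (-350 + (-502)**2))/806540 = (411340 - (-350 + 252004))*(1/806540) = (411340 - 1*251654)*(1/806540) = (411340 - 251654)*(1/806540) = 159686*(1/806540) = 79843/403270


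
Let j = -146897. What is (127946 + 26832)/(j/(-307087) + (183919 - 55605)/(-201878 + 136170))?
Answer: -1561560860131844/14875626621 ≈ -1.0497e+5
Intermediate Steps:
(127946 + 26832)/(j/(-307087) + (183919 - 55605)/(-201878 + 136170)) = (127946 + 26832)/(-146897/(-307087) + (183919 - 55605)/(-201878 + 136170)) = 154778/(-146897*(-1/307087) + 128314/(-65708)) = 154778/(146897/307087 + 128314*(-1/65708)) = 154778/(146897/307087 - 64157/32854) = 154778/(-14875626621/10089036298) = 154778*(-10089036298/14875626621) = -1561560860131844/14875626621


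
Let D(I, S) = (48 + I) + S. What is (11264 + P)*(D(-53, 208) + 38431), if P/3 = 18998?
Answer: 2637079572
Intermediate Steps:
P = 56994 (P = 3*18998 = 56994)
D(I, S) = 48 + I + S
(11264 + P)*(D(-53, 208) + 38431) = (11264 + 56994)*((48 - 53 + 208) + 38431) = 68258*(203 + 38431) = 68258*38634 = 2637079572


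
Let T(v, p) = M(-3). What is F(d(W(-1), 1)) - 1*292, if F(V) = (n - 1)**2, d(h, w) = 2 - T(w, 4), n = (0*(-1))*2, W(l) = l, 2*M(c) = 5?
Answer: -291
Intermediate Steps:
M(c) = 5/2 (M(c) = (1/2)*5 = 5/2)
T(v, p) = 5/2
n = 0 (n = 0*2 = 0)
d(h, w) = -1/2 (d(h, w) = 2 - 1*5/2 = 2 - 5/2 = -1/2)
F(V) = 1 (F(V) = (0 - 1)**2 = (-1)**2 = 1)
F(d(W(-1), 1)) - 1*292 = 1 - 1*292 = 1 - 292 = -291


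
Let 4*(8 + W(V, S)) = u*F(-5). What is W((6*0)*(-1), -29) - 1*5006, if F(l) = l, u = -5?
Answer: -20031/4 ≈ -5007.8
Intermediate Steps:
W(V, S) = -7/4 (W(V, S) = -8 + (-5*(-5))/4 = -8 + (¼)*25 = -8 + 25/4 = -7/4)
W((6*0)*(-1), -29) - 1*5006 = -7/4 - 1*5006 = -7/4 - 5006 = -20031/4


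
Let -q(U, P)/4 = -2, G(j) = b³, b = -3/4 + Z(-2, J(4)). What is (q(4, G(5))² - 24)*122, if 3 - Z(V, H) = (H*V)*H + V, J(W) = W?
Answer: 4880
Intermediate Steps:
Z(V, H) = 3 - V - V*H² (Z(V, H) = 3 - ((H*V)*H + V) = 3 - (V*H² + V) = 3 - (V + V*H²) = 3 + (-V - V*H²) = 3 - V - V*H²)
b = 145/4 (b = -3/4 + (3 - 1*(-2) - 1*(-2)*4²) = -3*¼ + (3 + 2 - 1*(-2)*16) = -¾ + (3 + 2 + 32) = -¾ + 37 = 145/4 ≈ 36.250)
G(j) = 3048625/64 (G(j) = (145/4)³ = 3048625/64)
q(U, P) = 8 (q(U, P) = -4*(-2) = 8)
(q(4, G(5))² - 24)*122 = (8² - 24)*122 = (64 - 24)*122 = 40*122 = 4880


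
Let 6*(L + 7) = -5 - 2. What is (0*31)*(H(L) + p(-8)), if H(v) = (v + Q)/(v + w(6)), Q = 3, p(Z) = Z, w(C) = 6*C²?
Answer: 0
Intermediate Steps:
L = -49/6 (L = -7 + (-5 - 2)/6 = -7 + (⅙)*(-7) = -7 - 7/6 = -49/6 ≈ -8.1667)
H(v) = (3 + v)/(216 + v) (H(v) = (v + 3)/(v + 6*6²) = (3 + v)/(v + 6*36) = (3 + v)/(v + 216) = (3 + v)/(216 + v))
(0*31)*(H(L) + p(-8)) = (0*31)*((3 - 49/6)/(216 - 49/6) - 8) = 0*(-31/6/(1247/6) - 8) = 0*((6/1247)*(-31/6) - 8) = 0*(-31/1247 - 8) = 0*(-10007/1247) = 0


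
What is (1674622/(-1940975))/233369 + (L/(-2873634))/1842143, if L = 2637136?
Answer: -5029690023204409082/1198913650081730856008025 ≈ -4.1952e-6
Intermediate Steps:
(1674622/(-1940975))/233369 + (L/(-2873634))/1842143 = (1674622/(-1940975))/233369 + (2637136/(-2873634))/1842143 = (1674622*(-1/1940975))*(1/233369) + (2637136*(-1/2873634))*(1/1842143) = -1674622/1940975*1/233369 - 1318568/1436817*1/1842143 = -1674622/452963394775 - 1318568/2646822378831 = -5029690023204409082/1198913650081730856008025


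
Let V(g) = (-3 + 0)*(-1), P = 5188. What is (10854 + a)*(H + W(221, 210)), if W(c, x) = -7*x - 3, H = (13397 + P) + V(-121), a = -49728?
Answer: -665328510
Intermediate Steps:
V(g) = 3 (V(g) = -3*(-1) = 3)
H = 18588 (H = (13397 + 5188) + 3 = 18585 + 3 = 18588)
W(c, x) = -3 - 7*x
(10854 + a)*(H + W(221, 210)) = (10854 - 49728)*(18588 + (-3 - 7*210)) = -38874*(18588 + (-3 - 1470)) = -38874*(18588 - 1473) = -38874*17115 = -665328510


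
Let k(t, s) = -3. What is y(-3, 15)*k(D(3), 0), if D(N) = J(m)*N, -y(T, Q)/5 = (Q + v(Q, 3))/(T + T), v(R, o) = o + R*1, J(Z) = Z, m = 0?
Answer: -165/2 ≈ -82.500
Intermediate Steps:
v(R, o) = R + o (v(R, o) = o + R = R + o)
y(T, Q) = -5*(3 + 2*Q)/(2*T) (y(T, Q) = -5*(Q + (Q + 3))/(T + T) = -5*(Q + (3 + Q))/(2*T) = -5*(3 + 2*Q)*1/(2*T) = -5*(3 + 2*Q)/(2*T))
D(N) = 0 (D(N) = 0*N = 0)
y(-3, 15)*k(D(3), 0) = ((5/2)*(-3 - 2*15)/(-3))*(-3) = ((5/2)*(-1/3)*(-3 - 30))*(-3) = ((5/2)*(-1/3)*(-33))*(-3) = (55/2)*(-3) = -165/2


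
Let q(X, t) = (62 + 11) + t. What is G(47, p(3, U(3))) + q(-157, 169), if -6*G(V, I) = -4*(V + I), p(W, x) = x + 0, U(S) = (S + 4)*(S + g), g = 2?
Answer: 890/3 ≈ 296.67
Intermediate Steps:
q(X, t) = 73 + t
U(S) = (2 + S)*(4 + S) (U(S) = (S + 4)*(S + 2) = (4 + S)*(2 + S) = (2 + S)*(4 + S))
p(W, x) = x
G(V, I) = 2*I/3 + 2*V/3 (G(V, I) = -(-2)*(V + I)/3 = -(-2)*(I + V)/3 = -(-4*I - 4*V)/6 = 2*I/3 + 2*V/3)
G(47, p(3, U(3))) + q(-157, 169) = (2*(8 + 3² + 6*3)/3 + (⅔)*47) + (73 + 169) = (2*(8 + 9 + 18)/3 + 94/3) + 242 = ((⅔)*35 + 94/3) + 242 = (70/3 + 94/3) + 242 = 164/3 + 242 = 890/3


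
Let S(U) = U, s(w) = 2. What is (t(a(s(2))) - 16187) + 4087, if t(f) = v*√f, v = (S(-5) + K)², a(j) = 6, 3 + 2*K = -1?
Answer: -12100 + 49*√6 ≈ -11980.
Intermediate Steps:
K = -2 (K = -3/2 + (½)*(-1) = -3/2 - ½ = -2)
v = 49 (v = (-5 - 2)² = (-7)² = 49)
t(f) = 49*√f
(t(a(s(2))) - 16187) + 4087 = (49*√6 - 16187) + 4087 = (-16187 + 49*√6) + 4087 = -12100 + 49*√6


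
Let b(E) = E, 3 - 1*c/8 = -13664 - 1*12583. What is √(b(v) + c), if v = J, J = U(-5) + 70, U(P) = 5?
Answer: 5*√8403 ≈ 458.34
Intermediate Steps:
c = 210000 (c = 24 - 8*(-13664 - 1*12583) = 24 - 8*(-13664 - 12583) = 24 - 8*(-26247) = 24 + 209976 = 210000)
J = 75 (J = 5 + 70 = 75)
v = 75
√(b(v) + c) = √(75 + 210000) = √210075 = 5*√8403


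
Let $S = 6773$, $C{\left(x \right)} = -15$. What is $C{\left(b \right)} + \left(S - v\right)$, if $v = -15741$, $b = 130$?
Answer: $22499$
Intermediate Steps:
$C{\left(b \right)} + \left(S - v\right) = -15 + \left(6773 - -15741\right) = -15 + \left(6773 + 15741\right) = -15 + 22514 = 22499$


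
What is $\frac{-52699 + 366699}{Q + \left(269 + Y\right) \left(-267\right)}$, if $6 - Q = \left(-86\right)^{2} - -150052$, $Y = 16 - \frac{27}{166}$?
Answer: $- \frac{52124000}{38759933} \approx -1.3448$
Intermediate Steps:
$Y = \frac{2629}{166}$ ($Y = 16 - 27 \cdot \frac{1}{166} = 16 - \frac{27}{166} = \frac{2629}{166} \approx 15.837$)
$Q = -157442$ ($Q = 6 - \left(\left(-86\right)^{2} - -150052\right) = 6 - \left(7396 + 150052\right) = 6 - 157448 = -157442$)
$\frac{-52699 + 366699}{Q + \left(269 + Y\right) \left(-267\right)} = \frac{-52699 + 366699}{-157442 + \left(269 + \frac{2629}{166}\right) \left(-267\right)} = \frac{314000}{-157442 + \frac{47283}{166} \left(-267\right)} = \frac{314000}{-157442 - \frac{12624561}{166}} = \frac{314000}{- \frac{38759933}{166}} = 314000 \left(- \frac{166}{38759933}\right) = - \frac{52124000}{38759933}$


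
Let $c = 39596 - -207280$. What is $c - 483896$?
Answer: $-237020$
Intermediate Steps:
$c = 246876$ ($c = 39596 + 207280 = 246876$)
$c - 483896 = 246876 - 483896 = -237020$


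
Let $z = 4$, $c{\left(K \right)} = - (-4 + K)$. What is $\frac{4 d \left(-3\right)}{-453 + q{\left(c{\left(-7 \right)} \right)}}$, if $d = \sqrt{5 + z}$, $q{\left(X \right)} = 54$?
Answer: $\frac{12}{133} \approx 0.090226$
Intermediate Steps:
$c{\left(K \right)} = 4 - K$
$d = 3$ ($d = \sqrt{5 + 4} = \sqrt{9} = 3$)
$\frac{4 d \left(-3\right)}{-453 + q{\left(c{\left(-7 \right)} \right)}} = \frac{4 \cdot 3 \left(-3\right)}{-453 + 54} = \frac{12 \left(-3\right)}{-399} = \left(-36\right) \left(- \frac{1}{399}\right) = \frac{12}{133}$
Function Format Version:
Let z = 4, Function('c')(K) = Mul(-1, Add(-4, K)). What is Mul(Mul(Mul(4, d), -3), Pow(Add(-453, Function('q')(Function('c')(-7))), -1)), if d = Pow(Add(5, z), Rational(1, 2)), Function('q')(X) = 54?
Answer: Rational(12, 133) ≈ 0.090226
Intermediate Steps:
Function('c')(K) = Add(4, Mul(-1, K))
d = 3 (d = Pow(Add(5, 4), Rational(1, 2)) = Pow(9, Rational(1, 2)) = 3)
Mul(Mul(Mul(4, d), -3), Pow(Add(-453, Function('q')(Function('c')(-7))), -1)) = Mul(Mul(Mul(4, 3), -3), Pow(Add(-453, 54), -1)) = Mul(Mul(12, -3), Pow(-399, -1)) = Mul(-36, Rational(-1, 399)) = Rational(12, 133)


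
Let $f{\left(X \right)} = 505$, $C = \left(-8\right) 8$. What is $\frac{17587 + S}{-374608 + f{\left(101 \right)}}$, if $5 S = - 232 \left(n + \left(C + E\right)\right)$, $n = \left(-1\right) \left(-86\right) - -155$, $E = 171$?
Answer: $- \frac{7199}{1870515} \approx -0.0038487$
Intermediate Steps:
$C = -64$
$n = 241$ ($n = 86 + 155 = 241$)
$S = - \frac{80736}{5}$ ($S = \frac{\left(-232\right) \left(241 + \left(-64 + 171\right)\right)}{5} = \frac{\left(-232\right) \left(241 + 107\right)}{5} = \frac{\left(-232\right) 348}{5} = \frac{1}{5} \left(-80736\right) = - \frac{80736}{5} \approx -16147.0$)
$\frac{17587 + S}{-374608 + f{\left(101 \right)}} = \frac{17587 - \frac{80736}{5}}{-374608 + 505} = \frac{7199}{5 \left(-374103\right)} = \frac{7199}{5} \left(- \frac{1}{374103}\right) = - \frac{7199}{1870515}$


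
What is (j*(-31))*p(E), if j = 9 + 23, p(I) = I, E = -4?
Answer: 3968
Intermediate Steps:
j = 32
(j*(-31))*p(E) = (32*(-31))*(-4) = -992*(-4) = 3968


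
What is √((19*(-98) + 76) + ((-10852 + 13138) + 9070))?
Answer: √9570 ≈ 97.826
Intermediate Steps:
√((19*(-98) + 76) + ((-10852 + 13138) + 9070)) = √((-1862 + 76) + (2286 + 9070)) = √(-1786 + 11356) = √9570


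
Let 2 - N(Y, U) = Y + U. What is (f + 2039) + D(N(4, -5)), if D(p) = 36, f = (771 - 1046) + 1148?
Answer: 2948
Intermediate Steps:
N(Y, U) = 2 - U - Y (N(Y, U) = 2 - (Y + U) = 2 - (U + Y) = 2 + (-U - Y) = 2 - U - Y)
f = 873 (f = -275 + 1148 = 873)
(f + 2039) + D(N(4, -5)) = (873 + 2039) + 36 = 2912 + 36 = 2948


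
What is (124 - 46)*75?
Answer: 5850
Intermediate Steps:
(124 - 46)*75 = 78*75 = 5850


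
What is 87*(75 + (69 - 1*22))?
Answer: 10614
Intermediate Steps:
87*(75 + (69 - 1*22)) = 87*(75 + (69 - 22)) = 87*(75 + 47) = 87*122 = 10614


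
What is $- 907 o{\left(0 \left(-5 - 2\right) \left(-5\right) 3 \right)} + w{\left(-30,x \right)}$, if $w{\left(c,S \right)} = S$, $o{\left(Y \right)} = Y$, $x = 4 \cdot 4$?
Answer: $16$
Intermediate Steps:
$x = 16$
$- 907 o{\left(0 \left(-5 - 2\right) \left(-5\right) 3 \right)} + w{\left(-30,x \right)} = - 907 \cdot 0 \left(-5 - 2\right) \left(-5\right) 3 + 16 = - 907 \cdot 0 \left(\left(-7\right) \left(-5\right)\right) 3 + 16 = - 907 \cdot 0 \cdot 35 \cdot 3 + 16 = - 907 \cdot 0 \cdot 3 + 16 = \left(-907\right) 0 + 16 = 0 + 16 = 16$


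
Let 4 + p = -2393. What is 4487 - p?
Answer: 6884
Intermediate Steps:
p = -2397 (p = -4 - 2393 = -2397)
4487 - p = 4487 - 1*(-2397) = 4487 + 2397 = 6884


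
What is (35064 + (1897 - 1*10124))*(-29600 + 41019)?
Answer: 306451703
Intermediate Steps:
(35064 + (1897 - 1*10124))*(-29600 + 41019) = (35064 + (1897 - 10124))*11419 = (35064 - 8227)*11419 = 26837*11419 = 306451703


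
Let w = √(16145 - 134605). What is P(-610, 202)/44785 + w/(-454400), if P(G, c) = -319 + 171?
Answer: -148/44785 - I*√29615/227200 ≈ -0.0033047 - 0.00075744*I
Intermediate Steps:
P(G, c) = -148
w = 2*I*√29615 (w = √(-118460) = 2*I*√29615 ≈ 344.18*I)
P(-610, 202)/44785 + w/(-454400) = -148/44785 + (2*I*√29615)/(-454400) = -148*1/44785 + (2*I*√29615)*(-1/454400) = -148/44785 - I*√29615/227200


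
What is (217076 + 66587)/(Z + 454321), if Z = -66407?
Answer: 283663/387914 ≈ 0.73125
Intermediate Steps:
(217076 + 66587)/(Z + 454321) = (217076 + 66587)/(-66407 + 454321) = 283663/387914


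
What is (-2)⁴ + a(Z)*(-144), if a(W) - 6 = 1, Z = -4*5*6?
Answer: -992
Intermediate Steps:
Z = -120 (Z = -20*6 = -120)
a(W) = 7 (a(W) = 6 + 1 = 7)
(-2)⁴ + a(Z)*(-144) = (-2)⁴ + 7*(-144) = 16 - 1008 = -992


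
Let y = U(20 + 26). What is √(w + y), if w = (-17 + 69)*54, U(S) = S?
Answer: √2854 ≈ 53.423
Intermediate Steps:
y = 46 (y = 20 + 26 = 46)
w = 2808 (w = 52*54 = 2808)
√(w + y) = √(2808 + 46) = √2854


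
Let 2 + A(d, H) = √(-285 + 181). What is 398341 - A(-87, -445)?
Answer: 398343 - 2*I*√26 ≈ 3.9834e+5 - 10.198*I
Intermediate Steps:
A(d, H) = -2 + 2*I*√26 (A(d, H) = -2 + √(-285 + 181) = -2 + √(-104) = -2 + 2*I*√26)
398341 - A(-87, -445) = 398341 - (-2 + 2*I*√26) = 398341 + (2 - 2*I*√26) = 398343 - 2*I*√26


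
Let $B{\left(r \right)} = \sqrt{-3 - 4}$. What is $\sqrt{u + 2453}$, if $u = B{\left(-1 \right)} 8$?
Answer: $\sqrt{2453 + 8 i \sqrt{7}} \approx 49.528 + 0.2137 i$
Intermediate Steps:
$B{\left(r \right)} = i \sqrt{7}$ ($B{\left(r \right)} = \sqrt{-7} = i \sqrt{7}$)
$u = 8 i \sqrt{7}$ ($u = i \sqrt{7} \cdot 8 = 8 i \sqrt{7} \approx 21.166 i$)
$\sqrt{u + 2453} = \sqrt{8 i \sqrt{7} + 2453} = \sqrt{2453 + 8 i \sqrt{7}}$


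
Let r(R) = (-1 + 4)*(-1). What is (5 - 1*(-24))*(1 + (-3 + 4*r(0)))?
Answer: -406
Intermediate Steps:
r(R) = -3 (r(R) = 3*(-1) = -3)
(5 - 1*(-24))*(1 + (-3 + 4*r(0))) = (5 - 1*(-24))*(1 + (-3 + 4*(-3))) = (5 + 24)*(1 + (-3 - 12)) = 29*(1 - 15) = 29*(-14) = -406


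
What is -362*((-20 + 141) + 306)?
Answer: -154574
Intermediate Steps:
-362*((-20 + 141) + 306) = -362*(121 + 306) = -362*427 = -154574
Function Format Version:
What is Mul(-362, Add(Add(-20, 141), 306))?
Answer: -154574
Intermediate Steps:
Mul(-362, Add(Add(-20, 141), 306)) = Mul(-362, Add(121, 306)) = Mul(-362, 427) = -154574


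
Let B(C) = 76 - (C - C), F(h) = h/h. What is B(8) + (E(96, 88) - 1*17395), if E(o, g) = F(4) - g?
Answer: -17406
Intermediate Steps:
F(h) = 1
B(C) = 76 (B(C) = 76 - 1*0 = 76 + 0 = 76)
E(o, g) = 1 - g
B(8) + (E(96, 88) - 1*17395) = 76 + ((1 - 1*88) - 1*17395) = 76 + ((1 - 88) - 17395) = 76 + (-87 - 17395) = 76 - 17482 = -17406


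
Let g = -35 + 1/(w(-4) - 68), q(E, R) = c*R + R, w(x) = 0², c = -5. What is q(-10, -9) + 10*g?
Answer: -10681/34 ≈ -314.15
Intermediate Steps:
w(x) = 0
q(E, R) = -4*R (q(E, R) = -5*R + R = -4*R)
g = -2381/68 (g = -35 + 1/(0 - 68) = -35 + 1/(-68) = -35 - 1/68 = -2381/68 ≈ -35.015)
q(-10, -9) + 10*g = -4*(-9) + 10*(-2381/68) = 36 - 11905/34 = -10681/34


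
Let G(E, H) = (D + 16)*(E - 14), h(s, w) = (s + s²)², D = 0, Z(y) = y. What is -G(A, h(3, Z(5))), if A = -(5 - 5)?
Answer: 224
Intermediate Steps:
A = 0 (A = -1*0 = 0)
G(E, H) = -224 + 16*E (G(E, H) = (0 + 16)*(E - 14) = 16*(-14 + E) = -224 + 16*E)
-G(A, h(3, Z(5))) = -(-224 + 16*0) = -(-224 + 0) = -1*(-224) = 224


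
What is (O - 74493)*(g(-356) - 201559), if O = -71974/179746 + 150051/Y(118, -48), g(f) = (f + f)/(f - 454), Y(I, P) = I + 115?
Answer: 3606778221693727409/242310447 ≈ 1.4885e+10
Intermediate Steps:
Y(I, P) = 115 + I
g(f) = 2*f/(-454 + f) (g(f) = (2*f)/(-454 + f) = 2*f/(-454 + f))
O = 1925306936/2991487 (O = -71974/179746 + 150051/(115 + 118) = -71974*1/179746 + 150051/233 = -5141/12839 + 150051*(1/233) = -5141/12839 + 150051/233 = 1925306936/2991487 ≈ 643.60)
(O - 74493)*(g(-356) - 201559) = (1925306936/2991487 - 74493)*(2*(-356)/(-454 - 356) - 201559) = -220919534155*(2*(-356)/(-810) - 201559)/2991487 = -220919534155*(2*(-356)*(-1/810) - 201559)/2991487 = -220919534155*(356/405 - 201559)/2991487 = -220919534155/2991487*(-81631039/405) = 3606778221693727409/242310447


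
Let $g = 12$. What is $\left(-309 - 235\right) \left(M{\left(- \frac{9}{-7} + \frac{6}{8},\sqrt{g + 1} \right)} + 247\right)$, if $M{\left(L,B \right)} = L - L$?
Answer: $-134368$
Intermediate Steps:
$M{\left(L,B \right)} = 0$
$\left(-309 - 235\right) \left(M{\left(- \frac{9}{-7} + \frac{6}{8},\sqrt{g + 1} \right)} + 247\right) = \left(-309 - 235\right) \left(0 + 247\right) = \left(-544\right) 247 = -134368$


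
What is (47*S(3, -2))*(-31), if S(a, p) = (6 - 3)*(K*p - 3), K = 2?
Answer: 30597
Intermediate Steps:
S(a, p) = -9 + 6*p (S(a, p) = (6 - 3)*(2*p - 3) = 3*(-3 + 2*p) = -9 + 6*p)
(47*S(3, -2))*(-31) = (47*(-9 + 6*(-2)))*(-31) = (47*(-9 - 12))*(-31) = (47*(-21))*(-31) = -987*(-31) = 30597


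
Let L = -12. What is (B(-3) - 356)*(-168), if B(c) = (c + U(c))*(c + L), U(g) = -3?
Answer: 44688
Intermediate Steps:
B(c) = (-12 + c)*(-3 + c) (B(c) = (c - 3)*(c - 12) = (-3 + c)*(-12 + c) = (-12 + c)*(-3 + c))
(B(-3) - 356)*(-168) = ((36 + (-3)² - 15*(-3)) - 356)*(-168) = ((36 + 9 + 45) - 356)*(-168) = (90 - 356)*(-168) = -266*(-168) = 44688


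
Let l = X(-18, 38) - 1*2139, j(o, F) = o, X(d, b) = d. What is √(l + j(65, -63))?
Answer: 2*I*√523 ≈ 45.738*I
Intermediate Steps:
l = -2157 (l = -18 - 1*2139 = -18 - 2139 = -2157)
√(l + j(65, -63)) = √(-2157 + 65) = √(-2092) = 2*I*√523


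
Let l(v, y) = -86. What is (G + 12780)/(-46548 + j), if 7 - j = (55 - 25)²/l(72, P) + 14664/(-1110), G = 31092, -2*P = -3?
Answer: -349001760/370045313 ≈ -0.94313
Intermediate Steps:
P = 3/2 (P = -½*(-3) = 3/2 ≈ 1.5000)
j = 244027/7955 (j = 7 - ((55 - 25)²/(-86) + 14664/(-1110)) = 7 - (30²*(-1/86) + 14664*(-1/1110)) = 7 - (900*(-1/86) - 2444/185) = 7 - (-450/43 - 2444/185) = 7 - 1*(-188342/7955) = 7 + 188342/7955 = 244027/7955 ≈ 30.676)
(G + 12780)/(-46548 + j) = (31092 + 12780)/(-46548 + 244027/7955) = 43872/(-370045313/7955) = 43872*(-7955/370045313) = -349001760/370045313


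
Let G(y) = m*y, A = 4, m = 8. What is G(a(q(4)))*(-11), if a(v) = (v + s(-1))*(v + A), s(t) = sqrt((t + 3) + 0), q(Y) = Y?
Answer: -2816 - 704*sqrt(2) ≈ -3811.6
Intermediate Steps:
s(t) = sqrt(3 + t) (s(t) = sqrt((3 + t) + 0) = sqrt(3 + t))
a(v) = (4 + v)*(v + sqrt(2)) (a(v) = (v + sqrt(3 - 1))*(v + 4) = (v + sqrt(2))*(4 + v) = (4 + v)*(v + sqrt(2)))
G(y) = 8*y
G(a(q(4)))*(-11) = (8*(4**2 + 4*4 + 4*sqrt(2) + 4*sqrt(2)))*(-11) = (8*(16 + 16 + 4*sqrt(2) + 4*sqrt(2)))*(-11) = (8*(32 + 8*sqrt(2)))*(-11) = (256 + 64*sqrt(2))*(-11) = -2816 - 704*sqrt(2)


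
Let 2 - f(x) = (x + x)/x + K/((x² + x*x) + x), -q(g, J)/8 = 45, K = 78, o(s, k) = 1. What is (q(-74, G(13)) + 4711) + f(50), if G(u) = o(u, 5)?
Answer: 10986236/2525 ≈ 4351.0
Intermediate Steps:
G(u) = 1
q(g, J) = -360 (q(g, J) = -8*45 = -360)
f(x) = -78/(x + 2*x²) (f(x) = 2 - ((x + x)/x + 78/((x² + x*x) + x)) = 2 - ((2*x)/x + 78/((x² + x²) + x)) = 2 - (2 + 78/(2*x² + x)) = 2 - (2 + 78/(x + 2*x²)) = 2 + (-2 - 78/(x + 2*x²)) = -78/(x + 2*x²))
(q(-74, G(13)) + 4711) + f(50) = (-360 + 4711) - 78/(50*(1 + 2*50)) = 4351 - 78*1/50/(1 + 100) = 4351 - 78*1/50/101 = 4351 - 78*1/50*1/101 = 4351 - 39/2525 = 10986236/2525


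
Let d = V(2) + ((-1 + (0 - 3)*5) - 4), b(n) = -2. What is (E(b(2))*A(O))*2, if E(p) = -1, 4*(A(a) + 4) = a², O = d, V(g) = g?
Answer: -154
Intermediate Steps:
d = -18 (d = 2 + ((-1 + (0 - 3)*5) - 4) = 2 + ((-1 - 3*5) - 4) = 2 + ((-1 - 15) - 4) = 2 + (-16 - 4) = 2 - 20 = -18)
O = -18
A(a) = -4 + a²/4
(E(b(2))*A(O))*2 = -(-4 + (¼)*(-18)²)*2 = -(-4 + (¼)*324)*2 = -(-4 + 81)*2 = -1*77*2 = -77*2 = -154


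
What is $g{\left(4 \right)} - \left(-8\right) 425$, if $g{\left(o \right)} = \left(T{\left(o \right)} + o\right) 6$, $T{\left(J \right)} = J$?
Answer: $3448$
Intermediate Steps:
$g{\left(o \right)} = 12 o$ ($g{\left(o \right)} = \left(o + o\right) 6 = 2 o 6 = 12 o$)
$g{\left(4 \right)} - \left(-8\right) 425 = 12 \cdot 4 - \left(-8\right) 425 = 48 - -3400 = 48 + 3400 = 3448$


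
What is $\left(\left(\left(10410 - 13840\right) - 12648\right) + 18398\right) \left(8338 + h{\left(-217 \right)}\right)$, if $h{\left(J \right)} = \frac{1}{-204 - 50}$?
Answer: $\frac{2456707160}{127} \approx 1.9344 \cdot 10^{7}$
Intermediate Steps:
$h{\left(J \right)} = - \frac{1}{254}$ ($h{\left(J \right)} = \frac{1}{-254} = - \frac{1}{254}$)
$\left(\left(\left(10410 - 13840\right) - 12648\right) + 18398\right) \left(8338 + h{\left(-217 \right)}\right) = \left(\left(\left(10410 - 13840\right) - 12648\right) + 18398\right) \left(8338 - \frac{1}{254}\right) = \left(\left(-3430 - 12648\right) + 18398\right) \frac{2117851}{254} = \left(-16078 + 18398\right) \frac{2117851}{254} = 2320 \cdot \frac{2117851}{254} = \frac{2456707160}{127}$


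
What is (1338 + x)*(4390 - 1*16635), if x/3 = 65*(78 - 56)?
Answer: -68914860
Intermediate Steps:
x = 4290 (x = 3*(65*(78 - 56)) = 3*(65*22) = 3*1430 = 4290)
(1338 + x)*(4390 - 1*16635) = (1338 + 4290)*(4390 - 1*16635) = 5628*(4390 - 16635) = 5628*(-12245) = -68914860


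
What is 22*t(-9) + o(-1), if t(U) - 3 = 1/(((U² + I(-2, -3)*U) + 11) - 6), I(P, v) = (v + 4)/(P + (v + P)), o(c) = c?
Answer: 39869/611 ≈ 65.252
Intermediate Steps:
I(P, v) = (4 + v)/(v + 2*P) (I(P, v) = (4 + v)/(P + (P + v)) = (4 + v)/(v + 2*P))
t(U) = 3 + 1/(5 + U² - U/7) (t(U) = 3 + 1/(((U² + ((4 - 3)/(-3 + 2*(-2)))*U) + 11) - 6) = 3 + 1/(((U² + (1/(-3 - 4))*U) + 11) - 6) = 3 + 1/(((U² + (1/(-7))*U) + 11) - 6) = 3 + 1/(((U² + (-⅐*1)*U) + 11) - 6) = 3 + 1/(((U² - U/7) + 11) - 6) = 3 + 1/((11 + U² - U/7) - 6) = 3 + 1/(5 + U² - U/7))
22*t(-9) + o(-1) = 22*((112 - 3*(-9) + 21*(-9)²)/(35 - 1*(-9) + 7*(-9)²)) - 1 = 22*((112 + 27 + 21*81)/(35 + 9 + 7*81)) - 1 = 22*((112 + 27 + 1701)/(35 + 9 + 567)) - 1 = 22*(1840/611) - 1 = 40480/611 - 1 = 39869/611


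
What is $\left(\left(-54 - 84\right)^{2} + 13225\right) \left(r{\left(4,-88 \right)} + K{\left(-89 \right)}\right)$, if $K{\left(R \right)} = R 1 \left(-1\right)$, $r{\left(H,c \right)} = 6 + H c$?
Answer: $-8293133$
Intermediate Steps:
$K{\left(R \right)} = - R$ ($K{\left(R \right)} = R \left(-1\right) = - R$)
$\left(\left(-54 - 84\right)^{2} + 13225\right) \left(r{\left(4,-88 \right)} + K{\left(-89 \right)}\right) = \left(\left(-54 - 84\right)^{2} + 13225\right) \left(\left(6 + 4 \left(-88\right)\right) - -89\right) = \left(\left(-138\right)^{2} + 13225\right) \left(\left(6 - 352\right) + 89\right) = \left(19044 + 13225\right) \left(-346 + 89\right) = 32269 \left(-257\right) = -8293133$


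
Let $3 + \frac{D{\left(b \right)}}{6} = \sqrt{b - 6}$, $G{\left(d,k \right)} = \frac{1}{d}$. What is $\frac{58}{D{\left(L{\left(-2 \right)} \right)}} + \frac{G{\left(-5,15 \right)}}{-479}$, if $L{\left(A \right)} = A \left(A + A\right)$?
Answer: $- \frac{69448}{16765} - \frac{29 \sqrt{2}}{21} \approx -6.0954$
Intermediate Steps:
$L{\left(A \right)} = 2 A^{2}$ ($L{\left(A \right)} = A 2 A = 2 A^{2}$)
$D{\left(b \right)} = -18 + 6 \sqrt{-6 + b}$ ($D{\left(b \right)} = -18 + 6 \sqrt{b - 6} = -18 + 6 \sqrt{-6 + b}$)
$\frac{58}{D{\left(L{\left(-2 \right)} \right)}} + \frac{G{\left(-5,15 \right)}}{-479} = \frac{58}{-18 + 6 \sqrt{-6 + 2 \left(-2\right)^{2}}} + \frac{1}{\left(-5\right) \left(-479\right)} = \frac{58}{-18 + 6 \sqrt{-6 + 2 \cdot 4}} - - \frac{1}{2395} = \frac{58}{-18 + 6 \sqrt{-6 + 8}} + \frac{1}{2395} = \frac{58}{-18 + 6 \sqrt{2}} + \frac{1}{2395} = \frac{1}{2395} + \frac{58}{-18 + 6 \sqrt{2}}$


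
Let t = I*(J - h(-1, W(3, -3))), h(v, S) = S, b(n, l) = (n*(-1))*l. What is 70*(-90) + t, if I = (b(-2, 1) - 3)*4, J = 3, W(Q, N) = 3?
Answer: -6300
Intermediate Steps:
b(n, l) = -l*n (b(n, l) = (-n)*l = -l*n)
I = -4 (I = (-1*1*(-2) - 3)*4 = (2 - 3)*4 = -1*4 = -4)
t = 0 (t = -4*(3 - 1*3) = -4*(3 - 3) = -4*0 = 0)
70*(-90) + t = 70*(-90) + 0 = -6300 + 0 = -6300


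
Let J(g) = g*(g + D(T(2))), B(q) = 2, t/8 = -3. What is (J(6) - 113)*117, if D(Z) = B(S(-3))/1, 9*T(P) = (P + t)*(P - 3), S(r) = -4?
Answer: -7605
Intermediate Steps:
t = -24 (t = 8*(-3) = -24)
T(P) = (-24 + P)*(-3 + P)/9 (T(P) = ((P - 24)*(P - 3))/9 = ((-24 + P)*(-3 + P))/9 = (-24 + P)*(-3 + P)/9)
D(Z) = 2 (D(Z) = 2/1 = 2*1 = 2)
J(g) = g*(2 + g) (J(g) = g*(g + 2) = g*(2 + g))
(J(6) - 113)*117 = (6*(2 + 6) - 113)*117 = (6*8 - 113)*117 = (48 - 113)*117 = -65*117 = -7605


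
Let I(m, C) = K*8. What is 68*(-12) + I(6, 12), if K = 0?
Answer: -816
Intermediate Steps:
I(m, C) = 0 (I(m, C) = 0*8 = 0)
68*(-12) + I(6, 12) = 68*(-12) + 0 = -816 + 0 = -816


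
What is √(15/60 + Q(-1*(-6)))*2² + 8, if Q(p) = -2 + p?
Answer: 8 + 2*√17 ≈ 16.246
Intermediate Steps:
√(15/60 + Q(-1*(-6)))*2² + 8 = √(15/60 + (-2 - 1*(-6)))*2² + 8 = √(15*(1/60) + (-2 + 6))*4 + 8 = √(¼ + 4)*4 + 8 = √(17/4)*4 + 8 = (√17/2)*4 + 8 = 2*√17 + 8 = 8 + 2*√17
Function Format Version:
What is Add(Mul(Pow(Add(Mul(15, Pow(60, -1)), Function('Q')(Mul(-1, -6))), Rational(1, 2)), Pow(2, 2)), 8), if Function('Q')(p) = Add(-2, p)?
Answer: Add(8, Mul(2, Pow(17, Rational(1, 2)))) ≈ 16.246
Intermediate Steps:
Add(Mul(Pow(Add(Mul(15, Pow(60, -1)), Function('Q')(Mul(-1, -6))), Rational(1, 2)), Pow(2, 2)), 8) = Add(Mul(Pow(Add(Mul(15, Pow(60, -1)), Add(-2, Mul(-1, -6))), Rational(1, 2)), Pow(2, 2)), 8) = Add(Mul(Pow(Add(Mul(15, Rational(1, 60)), Add(-2, 6)), Rational(1, 2)), 4), 8) = Add(Mul(Pow(Add(Rational(1, 4), 4), Rational(1, 2)), 4), 8) = Add(Mul(Pow(Rational(17, 4), Rational(1, 2)), 4), 8) = Add(Mul(Mul(Rational(1, 2), Pow(17, Rational(1, 2))), 4), 8) = Add(Mul(2, Pow(17, Rational(1, 2))), 8) = Add(8, Mul(2, Pow(17, Rational(1, 2))))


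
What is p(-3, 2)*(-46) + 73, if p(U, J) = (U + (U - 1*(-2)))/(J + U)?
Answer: -111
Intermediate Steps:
p(U, J) = (2 + 2*U)/(J + U) (p(U, J) = (U + (U + 2))/(J + U) = (U + (2 + U))/(J + U) = (2 + 2*U)/(J + U))
p(-3, 2)*(-46) + 73 = (2*(1 - 3)/(2 - 3))*(-46) + 73 = (2*(-2)/(-1))*(-46) + 73 = (2*(-1)*(-2))*(-46) + 73 = 4*(-46) + 73 = -184 + 73 = -111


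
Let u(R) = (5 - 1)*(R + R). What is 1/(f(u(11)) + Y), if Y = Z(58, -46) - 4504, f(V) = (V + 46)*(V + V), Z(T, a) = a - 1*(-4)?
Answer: 1/19038 ≈ 5.2527e-5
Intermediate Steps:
Z(T, a) = 4 + a (Z(T, a) = a + 4 = 4 + a)
u(R) = 8*R (u(R) = 4*(2*R) = 8*R)
f(V) = 2*V*(46 + V) (f(V) = (46 + V)*(2*V) = 2*V*(46 + V))
Y = -4546 (Y = (4 - 46) - 4504 = -42 - 4504 = -4546)
1/(f(u(11)) + Y) = 1/(2*(8*11)*(46 + 8*11) - 4546) = 1/(2*88*(46 + 88) - 4546) = 1/(2*88*134 - 4546) = 1/(23584 - 4546) = 1/19038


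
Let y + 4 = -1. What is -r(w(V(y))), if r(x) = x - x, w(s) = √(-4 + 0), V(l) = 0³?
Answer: 0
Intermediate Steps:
y = -5 (y = -4 - 1 = -5)
V(l) = 0
w(s) = 2*I (w(s) = √(-4) = 2*I)
r(x) = 0
-r(w(V(y))) = -1*0 = 0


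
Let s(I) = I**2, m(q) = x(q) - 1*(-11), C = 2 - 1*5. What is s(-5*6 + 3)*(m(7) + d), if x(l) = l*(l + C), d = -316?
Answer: -201933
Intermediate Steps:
C = -3 (C = 2 - 5 = -3)
x(l) = l*(-3 + l) (x(l) = l*(l - 3) = l*(-3 + l))
m(q) = 11 + q*(-3 + q) (m(q) = q*(-3 + q) - 1*(-11) = q*(-3 + q) + 11 = 11 + q*(-3 + q))
s(-5*6 + 3)*(m(7) + d) = (-5*6 + 3)**2*((11 + 7*(-3 + 7)) - 316) = (-30 + 3)**2*((11 + 7*4) - 316) = (-27)**2*((11 + 28) - 316) = 729*(39 - 316) = 729*(-277) = -201933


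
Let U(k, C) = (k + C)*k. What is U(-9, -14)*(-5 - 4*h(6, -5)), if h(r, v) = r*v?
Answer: 23805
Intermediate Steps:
U(k, C) = k*(C + k) (U(k, C) = (C + k)*k = k*(C + k))
U(-9, -14)*(-5 - 4*h(6, -5)) = (-9*(-14 - 9))*(-5 - 24*(-5)) = (-9*(-23))*(-5 - 4*(-30)) = 207*(-5 + 120) = 207*115 = 23805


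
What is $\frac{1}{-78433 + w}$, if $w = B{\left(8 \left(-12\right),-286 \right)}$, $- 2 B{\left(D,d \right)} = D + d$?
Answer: $- \frac{1}{78242} \approx -1.2781 \cdot 10^{-5}$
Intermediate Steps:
$B{\left(D,d \right)} = - \frac{D}{2} - \frac{d}{2}$ ($B{\left(D,d \right)} = - \frac{D + d}{2} = - \frac{D}{2} - \frac{d}{2}$)
$w = 191$ ($w = - \frac{8 \left(-12\right)}{2} - -143 = \left(- \frac{1}{2}\right) \left(-96\right) + 143 = 48 + 143 = 191$)
$\frac{1}{-78433 + w} = \frac{1}{-78433 + 191} = \frac{1}{-78242} = - \frac{1}{78242}$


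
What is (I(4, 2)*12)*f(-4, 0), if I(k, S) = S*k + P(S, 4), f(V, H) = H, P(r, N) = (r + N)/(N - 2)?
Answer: 0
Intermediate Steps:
P(r, N) = (N + r)/(-2 + N)
I(k, S) = 2 + S/2 + S*k (I(k, S) = S*k + (4 + S)/(-2 + 4) = S*k + (4 + S)/2 = S*k + (2 + S/2) = 2 + S/2 + S*k)
(I(4, 2)*12)*f(-4, 0) = ((2 + (½)*2 + 2*4)*12)*0 = ((2 + 1 + 8)*12)*0 = (11*12)*0 = 132*0 = 0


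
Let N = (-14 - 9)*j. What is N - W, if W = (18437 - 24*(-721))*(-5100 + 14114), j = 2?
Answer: -322169420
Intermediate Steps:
N = -46 (N = (-14 - 9)*2 = -23*2 = -46)
W = 322169374 (W = (18437 + 17304)*9014 = 35741*9014 = 322169374)
N - W = -46 - 1*322169374 = -46 - 322169374 = -322169420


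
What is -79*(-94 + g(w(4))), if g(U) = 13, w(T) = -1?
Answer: 6399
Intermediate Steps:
-79*(-94 + g(w(4))) = -79*(-94 + 13) = -79*(-81) = 6399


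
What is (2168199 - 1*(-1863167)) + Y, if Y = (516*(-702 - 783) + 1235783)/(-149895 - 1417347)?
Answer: 6318125643049/1567242 ≈ 4.0314e+6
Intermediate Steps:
Y = -469523/1567242 (Y = (516*(-1485) + 1235783)/(-1567242) = (-766260 + 1235783)*(-1/1567242) = 469523*(-1/1567242) = -469523/1567242 ≈ -0.29959)
(2168199 - 1*(-1863167)) + Y = (2168199 - 1*(-1863167)) - 469523/1567242 = (2168199 + 1863167) - 469523/1567242 = 4031366 - 469523/1567242 = 6318125643049/1567242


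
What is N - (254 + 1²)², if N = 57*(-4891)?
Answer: -343812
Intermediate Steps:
N = -278787
N - (254 + 1²)² = -278787 - (254 + 1²)² = -278787 - (254 + 1)² = -278787 - 1*255² = -278787 - 1*65025 = -278787 - 65025 = -343812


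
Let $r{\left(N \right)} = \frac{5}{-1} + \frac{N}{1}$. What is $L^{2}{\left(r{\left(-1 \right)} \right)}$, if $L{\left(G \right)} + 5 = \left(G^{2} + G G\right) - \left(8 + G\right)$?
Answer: $4225$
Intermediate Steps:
$r{\left(N \right)} = -5 + N$ ($r{\left(N \right)} = 5 \left(-1\right) + N 1 = -5 + N$)
$L{\left(G \right)} = -13 - G + 2 G^{2}$ ($L{\left(G \right)} = -5 - \left(8 + G - G^{2} - G G\right) = -5 - \left(8 + G - 2 G^{2}\right) = -13 - G + 2 G^{2}$)
$L^{2}{\left(r{\left(-1 \right)} \right)} = \left(-13 - \left(-5 - 1\right) + 2 \left(-5 - 1\right)^{2}\right)^{2} = \left(-13 - -6 + 2 \left(-6\right)^{2}\right)^{2} = \left(-13 + 6 + 2 \cdot 36\right)^{2} = \left(-13 + 6 + 72\right)^{2} = 65^{2} = 4225$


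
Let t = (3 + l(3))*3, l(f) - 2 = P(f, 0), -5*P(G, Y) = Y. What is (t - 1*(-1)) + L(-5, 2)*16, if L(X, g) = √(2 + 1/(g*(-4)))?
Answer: 16 + 4*√30 ≈ 37.909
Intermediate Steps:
P(G, Y) = -Y/5
l(f) = 2 (l(f) = 2 - ⅕*0 = 2 + 0 = 2)
t = 15 (t = (3 + 2)*3 = 5*3 = 15)
L(X, g) = √(2 - 1/(4*g)) (L(X, g) = √(2 - ¼/g) = √(2 - 1/(4*g)))
(t - 1*(-1)) + L(-5, 2)*16 = (15 - 1*(-1)) + (√(8 - 1/2)/2)*16 = (15 + 1) + (√(8 - 1*½)/2)*16 = 16 + (√(8 - ½)/2)*16 = 16 + (√(15/2)/2)*16 = 16 + ((√30/2)/2)*16 = 16 + (√30/4)*16 = 16 + 4*√30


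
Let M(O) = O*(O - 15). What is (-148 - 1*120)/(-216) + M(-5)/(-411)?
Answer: 7379/7398 ≈ 0.99743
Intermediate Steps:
M(O) = O*(-15 + O)
(-148 - 1*120)/(-216) + M(-5)/(-411) = (-148 - 1*120)/(-216) - 5*(-15 - 5)/(-411) = (-148 - 120)*(-1/216) - 5*(-20)*(-1/411) = -268*(-1/216) + 100*(-1/411) = 67/54 - 100/411 = 7379/7398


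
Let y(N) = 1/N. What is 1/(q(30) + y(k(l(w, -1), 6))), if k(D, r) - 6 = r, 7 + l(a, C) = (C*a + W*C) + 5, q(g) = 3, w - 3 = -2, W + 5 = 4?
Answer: 12/37 ≈ 0.32432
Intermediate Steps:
W = -1 (W = -5 + 4 = -1)
w = 1 (w = 3 - 2 = 1)
l(a, C) = -2 - C + C*a (l(a, C) = -7 + ((C*a - C) + 5) = -7 + ((-C + C*a) + 5) = -7 + (5 - C + C*a) = -2 - C + C*a)
k(D, r) = 6 + r
y(N) = 1/N
1/(q(30) + y(k(l(w, -1), 6))) = 1/(3 + 1/(6 + 6)) = 1/(3 + 1/12) = 1/(37/12) = 12/37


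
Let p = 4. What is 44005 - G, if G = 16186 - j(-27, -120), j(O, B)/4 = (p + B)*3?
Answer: 26427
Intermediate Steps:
j(O, B) = 48 + 12*B (j(O, B) = 4*((4 + B)*3) = 4*(12 + 3*B) = 48 + 12*B)
G = 17578 (G = 16186 - (48 + 12*(-120)) = 16186 - (48 - 1440) = 16186 - 1*(-1392) = 16186 + 1392 = 17578)
44005 - G = 44005 - 1*17578 = 44005 - 17578 = 26427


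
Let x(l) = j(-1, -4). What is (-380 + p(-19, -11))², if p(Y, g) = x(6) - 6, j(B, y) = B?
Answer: 149769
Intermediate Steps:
x(l) = -1
p(Y, g) = -7 (p(Y, g) = -1 - 6 = -7)
(-380 + p(-19, -11))² = (-380 - 7)² = (-387)² = 149769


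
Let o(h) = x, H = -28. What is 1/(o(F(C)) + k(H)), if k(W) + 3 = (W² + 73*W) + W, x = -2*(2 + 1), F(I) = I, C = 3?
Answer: -1/1297 ≈ -0.00077101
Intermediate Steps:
x = -6 (x = -2*3 = -6)
k(W) = -3 + W² + 74*W (k(W) = -3 + ((W² + 73*W) + W) = -3 + (W² + 74*W) = -3 + W² + 74*W)
o(h) = -6
1/(o(F(C)) + k(H)) = 1/(-6 + (-3 + (-28)² + 74*(-28))) = 1/(-6 + (-3 + 784 - 2072)) = 1/(-6 - 1291) = 1/(-1297) = -1/1297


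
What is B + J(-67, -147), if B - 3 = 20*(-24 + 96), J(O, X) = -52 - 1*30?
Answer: 1361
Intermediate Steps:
J(O, X) = -82 (J(O, X) = -52 - 30 = -82)
B = 1443 (B = 3 + 20*(-24 + 96) = 3 + 20*72 = 3 + 1440 = 1443)
B + J(-67, -147) = 1443 - 82 = 1361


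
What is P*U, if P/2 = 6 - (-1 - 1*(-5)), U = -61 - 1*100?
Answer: -644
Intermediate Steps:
U = -161 (U = -61 - 100 = -161)
P = 4 (P = 2*(6 - (-1 - 1*(-5))) = 2*(6 - (-1 + 5)) = 2*(6 - 1*4) = 2*(6 - 4) = 2*2 = 4)
P*U = 4*(-161) = -644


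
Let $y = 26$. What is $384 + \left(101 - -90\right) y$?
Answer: $5350$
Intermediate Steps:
$384 + \left(101 - -90\right) y = 384 + \left(101 - -90\right) 26 = 384 + \left(101 + 90\right) 26 = 384 + 191 \cdot 26 = 384 + 4966 = 5350$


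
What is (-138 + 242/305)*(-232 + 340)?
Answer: -4519584/305 ≈ -14818.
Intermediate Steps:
(-138 + 242/305)*(-232 + 340) = (-138 + 242*(1/305))*108 = (-138 + 242/305)*108 = -41848/305*108 = -4519584/305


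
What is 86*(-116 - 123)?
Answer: -20554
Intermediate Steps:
86*(-116 - 123) = 86*(-239) = -20554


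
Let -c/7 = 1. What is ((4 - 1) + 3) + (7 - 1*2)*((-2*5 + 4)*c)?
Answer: 216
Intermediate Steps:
c = -7 (c = -7*1 = -7)
((4 - 1) + 3) + (7 - 1*2)*((-2*5 + 4)*c) = ((4 - 1) + 3) + (7 - 1*2)*((-2*5 + 4)*(-7)) = (3 + 3) + (7 - 2)*((-10 + 4)*(-7)) = 6 + 5*(-6*(-7)) = 6 + 5*42 = 6 + 210 = 216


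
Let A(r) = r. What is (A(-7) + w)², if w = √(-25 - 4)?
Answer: (7 - I*√29)² ≈ 20.0 - 75.392*I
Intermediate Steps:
w = I*√29 (w = √(-29) = I*√29 ≈ 5.3852*I)
(A(-7) + w)² = (-7 + I*√29)²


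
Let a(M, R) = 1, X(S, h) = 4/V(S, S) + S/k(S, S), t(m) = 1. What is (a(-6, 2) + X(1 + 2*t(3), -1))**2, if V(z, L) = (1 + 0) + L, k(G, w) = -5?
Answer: 49/25 ≈ 1.9600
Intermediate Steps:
V(z, L) = 1 + L
X(S, h) = 4/(1 + S) - S/5 (X(S, h) = 4/(1 + S) + S/(-5) = 4/(1 + S) + S*(-1/5) = 4/(1 + S) - S/5)
(a(-6, 2) + X(1 + 2*t(3), -1))**2 = (1 + (20 - (1 + 2*1)*(1 + (1 + 2*1)))/(5*(1 + (1 + 2*1))))**2 = (1 + (20 - (1 + 2)*(1 + (1 + 2)))/(5*(1 + (1 + 2))))**2 = (1 + (20 - 1*3*(1 + 3))/(5*(1 + 3)))**2 = (1 + (1/5)*(20 - 1*3*4)/4)**2 = (1 + (1/5)*(1/4)*(20 - 12))**2 = (1 + (1/5)*(1/4)*8)**2 = (1 + 2/5)**2 = (7/5)**2 = 49/25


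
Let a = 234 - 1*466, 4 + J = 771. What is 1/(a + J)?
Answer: 1/535 ≈ 0.0018692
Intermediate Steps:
J = 767 (J = -4 + 771 = 767)
a = -232 (a = 234 - 466 = -232)
1/(a + J) = 1/(-232 + 767) = 1/535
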